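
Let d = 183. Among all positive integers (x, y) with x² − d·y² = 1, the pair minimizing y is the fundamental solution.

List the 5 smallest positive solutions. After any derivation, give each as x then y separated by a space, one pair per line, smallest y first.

d=183: √d = [13; 1,1,8,1,1,26] (ℓ=6, even), read p_5/q_5
i=0: a=13 ⇒ p=13, q=1
…
i=3: a=8 ⇒ p=230, q=17
i=4: a=1 ⇒ p=257, q=19
i=5: a=1 ⇒ p=487, q=36
fundamental: x₁=487, y₁=36  (since 237169 − 183·1296 = 1)
(x_2, y_2) = (487·487 + 183·36·36, 487·36 + 36·487) = (474337, 35064)
(x_3, y_3) = (487·474337 + 183·36·35064, 487·35064 + 36·474337) = (462003751, 34152300)
(x_4, y_4) = (487·462003751 + 183·36·34152300, 487·34152300 + 36·462003751) = (449991179137, 33264305136)
(x_5, y_5) = (487·449991179137 + 183·36·33264305136, 487·33264305136 + 36·449991179137) = (438290946475687, 32399399050164)

487 36
474337 35064
462003751 34152300
449991179137 33264305136
438290946475687 32399399050164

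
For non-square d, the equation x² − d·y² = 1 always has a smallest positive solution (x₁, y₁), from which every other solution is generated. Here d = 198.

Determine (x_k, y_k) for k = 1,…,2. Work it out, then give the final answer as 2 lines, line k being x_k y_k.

√198 → a₀=14, period (14,28); ℓ=2 even so k=1
k=0  a_k=14  p_k/q_k = 14/1
k=1  a_k=14  p_k/q_k = 197/14
fundamental: x₁=197, y₁=14  (since 38809 − 198·196 = 1)
(197+14√198)^2 = 77617 + 5516√198

197 14
77617 5516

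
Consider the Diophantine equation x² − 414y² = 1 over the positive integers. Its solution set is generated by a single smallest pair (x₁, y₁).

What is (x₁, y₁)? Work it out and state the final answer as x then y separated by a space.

24335 1196

√414 = [20; 2,1,7,2,7,1,2,40, …], period ℓ=8 (even) → k=7
i=0: a=20 ⇒ p=20, q=1
i=1: a=2 ⇒ p=41, q=2
i=2: a=1 ⇒ p=61, q=3
i=3: a=7 ⇒ p=468, q=23
i=4: a=2 ⇒ p=997, q=49
i=5: a=7 ⇒ p=7447, q=366
i=6: a=1 ⇒ p=8444, q=415
i=7: a=2 ⇒ p=24335, q=1196
→ (24335, 1196).  Check: 24335²=592192225, 414·1196²=592192224, difference 1.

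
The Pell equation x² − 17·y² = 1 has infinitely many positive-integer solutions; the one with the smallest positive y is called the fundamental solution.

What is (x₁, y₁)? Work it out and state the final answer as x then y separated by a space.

33 8

√17 = [4; 8, …], period ℓ=1 (odd) → k=1
step 0: (4, 1)  from 4·(1,0) + (0,1)
step 1: (33, 8)  from 8·(4,1) + (1,0)
→ (33, 8).  Check: 33²=1089, 17·8²=1088, difference 1.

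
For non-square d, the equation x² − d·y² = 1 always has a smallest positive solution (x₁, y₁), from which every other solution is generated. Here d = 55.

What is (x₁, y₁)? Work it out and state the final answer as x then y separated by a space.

89 12

d=55: √d = [7; 2,2,2,14] (ℓ=4, even), read p_3/q_3
i=0: a=7 ⇒ p=7, q=1
i=1: a=2 ⇒ p=15, q=2
i=2: a=2 ⇒ p=37, q=5
i=3: a=2 ⇒ p=89, q=12
fundamental: x₁=89, y₁=12  (since 7921 − 55·144 = 1)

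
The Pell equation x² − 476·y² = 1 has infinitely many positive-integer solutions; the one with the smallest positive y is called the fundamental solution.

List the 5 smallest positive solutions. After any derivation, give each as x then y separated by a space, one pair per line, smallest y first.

√476 = [21; 1,4,2,10,2,4,1,42, …], period ℓ=8 (even) → k=7
k=0  a_k=21  p_k/q_k = 21/1
k=1  a_k=1  p_k/q_k = 22/1
k=2  a_k=4  p_k/q_k = 109/5
k=3  a_k=2  p_k/q_k = 240/11
…
k=5  a_k=2  p_k/q_k = 5258/241
k=6  a_k=4  p_k/q_k = 23541/1079
k=7  a_k=1  p_k/q_k = 28799/1320
fundamental: x₁=28799, y₁=1320  (since 829382401 − 476·1742400 = 1)
(28799+1320√476)^2 = 1658764801 + 76029360√476
(28799+1320√476)^3 = 95541534979199 + 4379139075960√476
(28799+1320√476)^4 = 5503001330073139201 + 252229652421114720√476
(28799+1320√476)^5 = 316961870514011136719999 + 14527923515772226566600√476

28799 1320
1658764801 76029360
95541534979199 4379139075960
5503001330073139201 252229652421114720
316961870514011136719999 14527923515772226566600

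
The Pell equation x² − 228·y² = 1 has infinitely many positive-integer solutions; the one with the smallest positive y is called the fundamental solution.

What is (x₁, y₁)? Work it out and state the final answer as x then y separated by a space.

151 10

√228 = [15; 10,30, …], period ℓ=2 (even) → k=1
k=0  a_k=15  p_k/q_k = 15/1
k=1  a_k=10  p_k/q_k = 151/10
→ (151, 10).  Check: 151²=22801, 228·10²=22800, difference 1.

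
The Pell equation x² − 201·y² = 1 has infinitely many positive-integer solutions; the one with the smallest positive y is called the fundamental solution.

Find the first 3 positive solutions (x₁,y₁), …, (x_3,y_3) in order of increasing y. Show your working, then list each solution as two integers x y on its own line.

515095 36332
530645718049 37428863080
546665912276384215 38558840456348868

[14; 5,1,1,1,2,…,1,5,28] for √201; ℓ=14 ⇒ convergent index 13
k=0  a_k=14  p_k/q_k = 14/1
k=1  a_k=5  p_k/q_k = 71/5
k=2  a_k=1  p_k/q_k = 85/6
k=3  a_k=1  p_k/q_k = 156/11
k=4  a_k=1  p_k/q_k = 241/17
k=5  a_k=2  p_k/q_k = 638/45
k=6  a_k=1  p_k/q_k = 879/62
…
k=8  a_k=1  p_k/q_k = 8549/603
…
k=10  a_k=1  p_k/q_k = 33317/2350
k=11  a_k=1  p_k/q_k = 58085/4097
k=12  a_k=1  p_k/q_k = 91402/6447
k=13  a_k=5  p_k/q_k = 515095/36332
(x₁, y₁) = (515095, 36332);  515095² − 201·36332² = 1 ✓
(515095+36332√201)^2 = 530645718049 + 37428863080√201
(515095+36332√201)^3 = 546665912276384215 + 38558840456348868√201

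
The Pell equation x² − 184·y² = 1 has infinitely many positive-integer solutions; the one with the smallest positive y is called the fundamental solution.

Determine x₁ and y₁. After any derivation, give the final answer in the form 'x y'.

24335 1794

d=184: √d = [13; 1,1,3,2,1,2,1,2,3,1,1,26] (ℓ=12, even), read p_11/q_11
k=0  a_k=13  p_k/q_k = 13/1
k=1  a_k=1  p_k/q_k = 14/1
k=2  a_k=1  p_k/q_k = 27/2
k=3  a_k=3  p_k/q_k = 95/7
k=4  a_k=2  p_k/q_k = 217/16
k=5  a_k=1  p_k/q_k = 312/23
k=6  a_k=2  p_k/q_k = 841/62
k=7  a_k=1  p_k/q_k = 1153/85
k=8  a_k=2  p_k/q_k = 3147/232
k=9  a_k=3  p_k/q_k = 10594/781
k=10  a_k=1  p_k/q_k = 13741/1013
k=11  a_k=1  p_k/q_k = 24335/1794
→ (24335, 1794).  Check: 24335²=592192225, 184·1794²=592192224, difference 1.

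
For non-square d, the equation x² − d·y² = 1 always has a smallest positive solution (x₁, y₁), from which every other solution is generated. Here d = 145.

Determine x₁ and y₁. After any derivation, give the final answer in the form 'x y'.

d=145: √d = [12; 24] (ℓ=1, odd), read p_1/q_1
step 0: (12, 1)  from 12·(1,0) + (0,1)
step 1: (289, 24)  from 24·(12,1) + (1,0)
(x₁, y₁) = (289, 24);  289² − 145·24² = 1 ✓

289 24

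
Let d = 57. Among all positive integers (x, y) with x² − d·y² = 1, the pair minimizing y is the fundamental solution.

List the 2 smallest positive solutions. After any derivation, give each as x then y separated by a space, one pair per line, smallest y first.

[7; 1,1,4,1,1,14] for √57; ℓ=6 ⇒ convergent index 5
step 0: (7, 1)  from 7·(1,0) + (0,1)
…
step 4: (83, 11)  from 1·(68,9) + (15,2)
step 5: (151, 20)  from 1·(83,11) + (68,9)
(x₁, y₁) = (151, 20);  151² − 57·20² = 1 ✓
(151+20√57)^2 = 45601 + 6040√57

151 20
45601 6040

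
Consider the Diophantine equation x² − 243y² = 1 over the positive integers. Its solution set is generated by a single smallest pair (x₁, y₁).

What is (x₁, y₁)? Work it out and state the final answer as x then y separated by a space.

70226 4505

√243 = [15; 1,1,2,3,15,3,2,1,1,30, …], period ℓ=10 (even) → k=9
step 0: (15, 1)  from 15·(1,0) + (0,1)
…
step 3: (78, 5)  from 2·(31,2) + (16,1)
…
step 5: (4053, 260)  from 15·(265,17) + (78,5)
…
step 7: (28901, 1854)  from 2·(12424,797) + (4053,260)
step 8: (41325, 2651)  from 1·(28901,1854) + (12424,797)
step 9: (70226, 4505)  from 1·(41325,2651) + (28901,1854)
fundamental: x₁=70226, y₁=4505  (since 4931691076 − 243·20295025 = 1)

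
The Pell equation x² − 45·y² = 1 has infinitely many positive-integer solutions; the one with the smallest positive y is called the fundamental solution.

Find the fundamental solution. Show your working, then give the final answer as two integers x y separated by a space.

161 24

√45 → a₀=6, period (1,2,2,2,1,12); ℓ=6 even so k=5
i=0: a=6 ⇒ p=6, q=1
…
i=3: a=2 ⇒ p=47, q=7
i=4: a=2 ⇒ p=114, q=17
i=5: a=1 ⇒ p=161, q=24
→ (161, 24).  Check: 161²=25921, 45·24²=25920, difference 1.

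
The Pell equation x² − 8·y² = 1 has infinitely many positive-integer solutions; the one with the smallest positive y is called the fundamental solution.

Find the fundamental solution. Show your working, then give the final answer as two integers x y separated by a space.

√8 = [2; 1,4, …], period ℓ=2 (even) → k=1
k=0  a_k=2  p_k/q_k = 2/1
k=1  a_k=1  p_k/q_k = 3/1
→ (3, 1).  Check: 3²=9, 8·1²=8, difference 1.

3 1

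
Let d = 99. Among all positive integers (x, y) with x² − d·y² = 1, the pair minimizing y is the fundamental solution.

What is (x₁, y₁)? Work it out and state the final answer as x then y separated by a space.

√99 → a₀=9, period (1,18); ℓ=2 even so k=1
k=0  a_k=9  p_k/q_k = 9/1
k=1  a_k=1  p_k/q_k = 10/1
(x₁, y₁) = (10, 1);  10² − 99·1² = 1 ✓

10 1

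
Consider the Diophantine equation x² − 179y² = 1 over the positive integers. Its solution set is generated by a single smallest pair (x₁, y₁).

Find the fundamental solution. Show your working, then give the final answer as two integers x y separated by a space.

4190210 313191

√179 = [13; 2,1,1,1,3,…,1,2,26, …], period ℓ=14 (even) → k=13
k=0  a_k=13  p_k/q_k = 13/1
k=1  a_k=2  p_k/q_k = 27/2
k=2  a_k=1  p_k/q_k = 40/3
k=3  a_k=1  p_k/q_k = 67/5
…
k=9  a_k=3  p_k/q_k = 438125/32747
…
k=11  a_k=1  p_k/q_k = 1013292/75737
k=12  a_k=1  p_k/q_k = 1588459/118727
k=13  a_k=2  p_k/q_k = 4190210/313191
→ (4190210, 313191).  Check: 4190210²=17557859844100, 179·313191²=17557859844099, difference 1.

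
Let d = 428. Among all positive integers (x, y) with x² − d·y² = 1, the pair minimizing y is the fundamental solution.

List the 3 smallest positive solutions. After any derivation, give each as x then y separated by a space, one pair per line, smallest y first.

[20; 1,2,4,1,5,10,5,1,4,2,1,40] for √428; ℓ=12 ⇒ convergent index 11
i=0: a=20 ⇒ p=20, q=1
i=1: a=1 ⇒ p=21, q=1
i=2: a=2 ⇒ p=62, q=3
i=3: a=4 ⇒ p=269, q=13
…
i=5: a=5 ⇒ p=1924, q=93
i=6: a=10 ⇒ p=19571, q=946
i=7: a=5 ⇒ p=99779, q=4823
i=8: a=1 ⇒ p=119350, q=5769
i=9: a=4 ⇒ p=577179, q=27899
i=10: a=2 ⇒ p=1273708, q=61567
i=11: a=1 ⇒ p=1850887, q=89466
(x₁, y₁) = (1850887, 89466);  1850887² − 428·89466² = 1 ✓
(x_2, y_2) = (1850887·1850887 + 428·89466·89466, 1850887·89466 + 89466·1850887) = (6851565373537, 331182912684)
(x_3, y_3) = (1850887·6851565373537 + 428·89466·331182912684, 1850887·331182912684 + 89466·6851565373537) = (25362946559057703751, 1225964295417811950)

1850887 89466
6851565373537 331182912684
25362946559057703751 1225964295417811950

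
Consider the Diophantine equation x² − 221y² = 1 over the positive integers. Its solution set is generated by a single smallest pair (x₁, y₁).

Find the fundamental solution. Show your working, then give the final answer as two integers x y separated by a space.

√221 → a₀=14, period (1,6,2,6,1,28); ℓ=6 even so k=5
a_0=14:  p_0=14·1+0=14,  q_0=14·0+1=1
a_1=1:  p_1=1·14+1=15,  q_1=1·1+0=1
a_2=6:  p_2=6·15+14=104,  q_2=6·1+1=7
a_3=2:  p_3=2·104+15=223,  q_3=2·7+1=15
a_4=6:  p_4=6·223+104=1442,  q_4=6·15+7=97
a_5=1:  p_5=1·1442+223=1665,  q_5=1·97+15=112
→ (1665, 112).  Check: 1665²=2772225, 221·112²=2772224, difference 1.

1665 112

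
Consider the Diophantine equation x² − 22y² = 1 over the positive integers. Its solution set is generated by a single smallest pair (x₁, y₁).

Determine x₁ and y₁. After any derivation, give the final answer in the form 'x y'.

√22 = [4; 1,2,4,2,1,8, …], period ℓ=6 (even) → k=5
i=0: a=4 ⇒ p=4, q=1
i=1: a=1 ⇒ p=5, q=1
…
i=4: a=2 ⇒ p=136, q=29
i=5: a=1 ⇒ p=197, q=42
(x₁, y₁) = (197, 42);  197² − 22·42² = 1 ✓

197 42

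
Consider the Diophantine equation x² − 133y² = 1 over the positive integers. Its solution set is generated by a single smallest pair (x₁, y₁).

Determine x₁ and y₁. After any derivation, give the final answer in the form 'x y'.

2588599 224460

√133 → a₀=11, period (1,1,7,5,1,…,1,1,22); ℓ=16 even so k=15
k=0  a_k=11  p_k/q_k = 11/1
…
k=3  a_k=7  p_k/q_k = 173/15
k=4  a_k=5  p_k/q_k = 888/77
…
k=7  a_k=1  p_k/q_k = 3010/261
…
k=10  a_k=1  p_k/q_k = 18948/1643
…
k=12  a_k=5  p_k/q_k = 168583/14618
k=13  a_k=7  p_k/q_k = 1210008/104921
k=14  a_k=1  p_k/q_k = 1378591/119539
k=15  a_k=1  p_k/q_k = 2588599/224460
fundamental: x₁=2588599, y₁=224460  (since 6700844782801 − 133·50382291600 = 1)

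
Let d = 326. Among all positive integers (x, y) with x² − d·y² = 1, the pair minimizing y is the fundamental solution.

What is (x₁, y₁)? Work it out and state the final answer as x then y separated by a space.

[18; 18,36] for √326; ℓ=2 ⇒ convergent index 1
i=0: a=18 ⇒ p=18, q=1
i=1: a=18 ⇒ p=325, q=18
fundamental: x₁=325, y₁=18  (since 105625 − 326·324 = 1)

325 18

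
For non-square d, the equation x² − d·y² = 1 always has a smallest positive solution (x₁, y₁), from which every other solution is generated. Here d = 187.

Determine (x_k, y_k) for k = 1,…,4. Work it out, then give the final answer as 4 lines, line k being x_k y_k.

d=187: √d = [13; 1,2,13,2,1,26] (ℓ=6, even), read p_5/q_5
a_0=13:  p_0=13·1+0=13,  q_0=13·0+1=1
…
a_4=2:  p_4=2·547+41=1135,  q_4=2·40+3=83
a_5=1:  p_5=1·1135+547=1682,  q_5=1·83+40=123
fundamental: x₁=1682, y₁=123  (since 2829124 − 187·15129 = 1)
k=2:  x_2 = 1682·1682+187·123·123 = 5658247,  y_2 = 1682·123+123·1682 = 413772
k=3:  x_3 = 1682·5658247+187·123·413772 = 19034341226,  y_3 = 1682·413772+123·5658247 = 1391928885
k=4:  x_4 = 1682·19034341226+187·123·1391928885 = 64031518226017,  y_4 = 1682·1391928885+123·19034341226 = 4682448355368

1682 123
5658247 413772
19034341226 1391928885
64031518226017 4682448355368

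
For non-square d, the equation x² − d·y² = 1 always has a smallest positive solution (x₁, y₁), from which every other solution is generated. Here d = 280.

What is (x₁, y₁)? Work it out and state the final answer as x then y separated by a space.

√280 → a₀=16, period (1,2,1,2,1,32); ℓ=6 even so k=5
a_0=16:  p_0=16·1+0=16,  q_0=16·0+1=1
…
a_2=2:  p_2=2·17+16=50,  q_2=2·1+1=3
a_3=1:  p_3=1·50+17=67,  q_3=1·3+1=4
a_4=2:  p_4=2·67+50=184,  q_4=2·4+3=11
a_5=1:  p_5=1·184+67=251,  q_5=1·11+4=15
fundamental: x₁=251, y₁=15  (since 63001 − 280·225 = 1)

251 15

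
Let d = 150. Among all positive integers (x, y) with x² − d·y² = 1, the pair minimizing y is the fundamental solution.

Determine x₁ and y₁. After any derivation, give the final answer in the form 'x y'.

49 4

√150 → a₀=12, period (4,24); ℓ=2 even so k=1
i=0: a=12 ⇒ p=12, q=1
i=1: a=4 ⇒ p=49, q=4
→ (49, 4).  Check: 49²=2401, 150·4²=2400, difference 1.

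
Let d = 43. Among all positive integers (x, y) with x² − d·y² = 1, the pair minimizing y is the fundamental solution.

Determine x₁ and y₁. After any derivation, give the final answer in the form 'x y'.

3482 531

d=43: √d = [6; 1,1,3,1,5,1,3,1,1,12] (ℓ=10, even), read p_9/q_9
a_0=6:  p_0=6·1+0=6,  q_0=6·0+1=1
a_1=1:  p_1=1·6+1=7,  q_1=1·1+0=1
a_2=1:  p_2=1·7+6=13,  q_2=1·1+1=2
…
a_4=1:  p_4=1·46+13=59,  q_4=1·7+2=9
a_5=5:  p_5=5·59+46=341,  q_5=5·9+7=52
a_6=1:  p_6=1·341+59=400,  q_6=1·52+9=61
…
a_8=1:  p_8=1·1541+400=1941,  q_8=1·235+61=296
a_9=1:  p_9=1·1941+1541=3482,  q_9=1·296+235=531
(x₁, y₁) = (3482, 531);  3482² − 43·531² = 1 ✓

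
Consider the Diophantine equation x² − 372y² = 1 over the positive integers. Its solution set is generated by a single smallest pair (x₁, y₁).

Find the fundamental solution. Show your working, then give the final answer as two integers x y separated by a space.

12151 630

√372 → a₀=19, period (3,2,12,2,3,38); ℓ=6 even so k=5
a_0=19:  p_0=19·1+0=19,  q_0=19·0+1=1
…
a_4=2:  p_4=2·1678+135=3491,  q_4=2·87+7=181
a_5=3:  p_5=3·3491+1678=12151,  q_5=3·181+87=630
(x₁, y₁) = (12151, 630);  12151² − 372·630² = 1 ✓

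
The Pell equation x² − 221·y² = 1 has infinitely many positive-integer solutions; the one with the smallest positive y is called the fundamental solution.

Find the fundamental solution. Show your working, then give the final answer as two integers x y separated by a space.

1665 112

[14; 1,6,2,6,1,28] for √221; ℓ=6 ⇒ convergent index 5
step 0: (14, 1)  from 14·(1,0) + (0,1)
…
step 2: (104, 7)  from 6·(15,1) + (14,1)
step 3: (223, 15)  from 2·(104,7) + (15,1)
step 4: (1442, 97)  from 6·(223,15) + (104,7)
step 5: (1665, 112)  from 1·(1442,97) + (223,15)
(x₁, y₁) = (1665, 112);  1665² − 221·112² = 1 ✓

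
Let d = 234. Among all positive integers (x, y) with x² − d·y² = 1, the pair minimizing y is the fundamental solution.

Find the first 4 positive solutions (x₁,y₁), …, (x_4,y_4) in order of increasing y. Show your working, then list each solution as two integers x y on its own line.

√234 = [15; 3,2,1,2,1,2,3,30, …], period ℓ=8 (even) → k=7
a_0=15:  p_0=15·1+0=15,  q_0=15·0+1=1
…
a_2=2:  p_2=2·46+15=107,  q_2=2·3+1=7
a_3=1:  p_3=1·107+46=153,  q_3=1·7+3=10
a_4=2:  p_4=2·153+107=413,  q_4=2·10+7=27
a_5=1:  p_5=1·413+153=566,  q_5=1·27+10=37
a_6=2:  p_6=2·566+413=1545,  q_6=2·37+27=101
a_7=3:  p_7=3·1545+566=5201,  q_7=3·101+37=340
→ (5201, 340).  Check: 5201²=27050401, 234·340²=27050400, difference 1.
(5201+340√234)^2 = 54100801 + 3536680√234
(5201+340√234)^3 = 562756526801 + 36788545020√234
(5201+340√234)^4 = 5853793337683201 + 382674441761360√234

5201 340
54100801 3536680
562756526801 36788545020
5853793337683201 382674441761360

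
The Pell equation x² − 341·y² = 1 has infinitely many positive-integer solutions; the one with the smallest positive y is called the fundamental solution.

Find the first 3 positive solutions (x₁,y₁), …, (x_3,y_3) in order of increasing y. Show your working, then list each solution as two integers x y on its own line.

10626551 575460
225847172311201 12230310076920
4799952989541519968951 259932027556408030380

√341 = [18; 2,6,1,8,2,…,6,2,36, …], period ℓ=14 (even) → k=13
i=0: a=18 ⇒ p=18, q=1
…
i=4: a=8 ⇒ p=2456, q=133
…
i=6: a=1 ⇒ p=7645, q=414
…
i=8: a=1 ⇒ p=28124, q=1523
i=9: a=2 ⇒ p=76727, q=4155
…
i=11: a=1 ⇒ p=718667, q=38918
i=12: a=6 ⇒ p=4953942, q=268271
i=13: a=2 ⇒ p=10626551, q=575460
→ (10626551, 575460).  Check: 10626551²=112923586155601, 341·575460²=112923586155600, difference 1.
n=2: (10626551,575460)∘(10626551,575460) = (10626551·10626551+341·575460·575460, 10626551·575460+575460·10626551) = (225847172311201,12230310076920)
n=3: (225847172311201,12230310076920)∘(10626551,575460) = (10626551·225847172311201+341·575460·12230310076920, 10626551·12230310076920+575460·225847172311201) = (4799952989541519968951,259932027556408030380)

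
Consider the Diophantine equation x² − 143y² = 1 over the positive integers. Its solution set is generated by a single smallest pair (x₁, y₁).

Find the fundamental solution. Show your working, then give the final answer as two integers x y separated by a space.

12 1

√143 = [11; 1,22, …], period ℓ=2 (even) → k=1
k=0  a_k=11  p_k/q_k = 11/1
k=1  a_k=1  p_k/q_k = 12/1
fundamental: x₁=12, y₁=1  (since 144 − 143·1 = 1)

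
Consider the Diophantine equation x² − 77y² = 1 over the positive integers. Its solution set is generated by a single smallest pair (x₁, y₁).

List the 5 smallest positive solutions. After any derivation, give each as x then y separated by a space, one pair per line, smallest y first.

351 40
246401 28080
172973151 19712120
121426905601 13837880160
85241514758751 9714172160200

d=77: √d = [8; 1,3,2,3,1,16] (ℓ=6, even), read p_5/q_5
a_0=8:  p_0=8·1+0=8,  q_0=8·0+1=1
a_1=1:  p_1=1·8+1=9,  q_1=1·1+0=1
a_2=3:  p_2=3·9+8=35,  q_2=3·1+1=4
a_3=2:  p_3=2·35+9=79,  q_3=2·4+1=9
a_4=3:  p_4=3·79+35=272,  q_4=3·9+4=31
a_5=1:  p_5=1·272+79=351,  q_5=1·31+9=40
(x₁, y₁) = (351, 40);  351² − 77·40² = 1 ✓
(x_2, y_2) = (351·351 + 77·40·40, 351·40 + 40·351) = (246401, 28080)
(x_3, y_3) = (351·246401 + 77·40·28080, 351·28080 + 40·246401) = (172973151, 19712120)
(x_4, y_4) = (351·172973151 + 77·40·19712120, 351·19712120 + 40·172973151) = (121426905601, 13837880160)
(x_5, y_5) = (351·121426905601 + 77·40·13837880160, 351·13837880160 + 40·121426905601) = (85241514758751, 9714172160200)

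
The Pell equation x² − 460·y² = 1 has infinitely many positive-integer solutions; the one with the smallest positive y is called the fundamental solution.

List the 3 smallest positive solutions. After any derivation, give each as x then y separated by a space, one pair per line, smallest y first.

[21; 2,4,3,1,2,10,2,1,3,4,2,42] for √460; ℓ=12 ⇒ convergent index 11
a_0=21:  p_0=21·1+0=21,  q_0=21·0+1=1
a_1=2:  p_1=2·21+1=43,  q_1=2·1+0=2
a_2=4:  p_2=4·43+21=193,  q_2=4·2+1=9
a_3=3:  p_3=3·193+43=622,  q_3=3·9+2=29
…
a_5=2:  p_5=2·815+622=2252,  q_5=2·38+29=105
a_6=10:  p_6=10·2252+815=23335,  q_6=10·105+38=1088
a_7=2:  p_7=2·23335+2252=48922,  q_7=2·1088+105=2281
…
a_10=4:  p_10=4·265693+72257=1135029,  q_10=4·12388+3369=52921
a_11=2:  p_11=2·1135029+265693=2535751,  q_11=2·52921+12388=118230
(x₁, y₁) = (2535751, 118230);  2535751² − 460·118230² = 1 ✓
(2535751+118230√460)^2 = 12860066268001 + 599603681460√460
(2535751+118230√460)^3 = 65219851798297071751 + 3040891269731634690√460

2535751 118230
12860066268001 599603681460
65219851798297071751 3040891269731634690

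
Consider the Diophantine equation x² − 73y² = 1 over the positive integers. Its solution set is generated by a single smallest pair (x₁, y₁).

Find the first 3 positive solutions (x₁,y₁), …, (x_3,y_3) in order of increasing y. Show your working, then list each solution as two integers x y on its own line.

d=73: √d = [8; 1,1,5,5,1,1,16] (ℓ=7, odd), read p_13/q_13
k=0  a_k=8  p_k/q_k = 8/1
k=1  a_k=1  p_k/q_k = 9/1
k=2  a_k=1  p_k/q_k = 17/2
k=3  a_k=5  p_k/q_k = 94/11
k=4  a_k=5  p_k/q_k = 487/57
…
k=6  a_k=1  p_k/q_k = 1068/125
k=7  a_k=16  p_k/q_k = 17669/2068
…
k=10  a_k=5  p_k/q_k = 200767/23498
k=11  a_k=5  p_k/q_k = 1040241/121751
k=12  a_k=1  p_k/q_k = 1241008/145249
k=13  a_k=1  p_k/q_k = 2281249/267000
→ (2281249, 267000).  Check: 2281249²=5204097000001, 73·267000²=5204097000000, difference 1.
n=2: (2281249,267000)∘(2281249,267000) = (2281249·2281249+73·267000·267000, 2281249·267000+267000·2281249) = (10408194000001,1218186966000)
n=3: (10408194000001,1218186966000)∘(2281249,267000) = (2281249·10408194000001+73·267000·1218186966000, 2281249·1218186966000+267000·10408194000001) = (47487364308614281249,5557975596000801000)

2281249 267000
10408194000001 1218186966000
47487364308614281249 5557975596000801000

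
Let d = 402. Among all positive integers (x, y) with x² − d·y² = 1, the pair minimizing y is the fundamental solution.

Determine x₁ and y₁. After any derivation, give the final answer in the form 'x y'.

401 20

[20; 20,40] for √402; ℓ=2 ⇒ convergent index 1
step 0: (20, 1)  from 20·(1,0) + (0,1)
step 1: (401, 20)  from 20·(20,1) + (1,0)
→ (401, 20).  Check: 401²=160801, 402·20²=160800, difference 1.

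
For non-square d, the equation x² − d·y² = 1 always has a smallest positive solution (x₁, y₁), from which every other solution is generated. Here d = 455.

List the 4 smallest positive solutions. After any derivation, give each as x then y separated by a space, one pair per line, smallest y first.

64 3
8191 384
1048384 49149
134184961 6290688

[21; 3,42] for √455; ℓ=2 ⇒ convergent index 1
a_0=21:  p_0=21·1+0=21,  q_0=21·0+1=1
a_1=3:  p_1=3·21+1=64,  q_1=3·1+0=3
→ (64, 3).  Check: 64²=4096, 455·3²=4095, difference 1.
(x_2, y_2) = (64·64 + 455·3·3, 64·3 + 3·64) = (8191, 384)
(x_3, y_3) = (64·8191 + 455·3·384, 64·384 + 3·8191) = (1048384, 49149)
(x_4, y_4) = (64·1048384 + 455·3·49149, 64·49149 + 3·1048384) = (134184961, 6290688)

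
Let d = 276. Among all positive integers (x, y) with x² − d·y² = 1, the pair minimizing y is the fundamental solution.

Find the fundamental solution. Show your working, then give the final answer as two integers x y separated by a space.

[16; 1,1,1,1,2,2,2,1,1,1,1,32] for √276; ℓ=12 ⇒ convergent index 11
a_0=16:  p_0=16·1+0=16,  q_0=16·0+1=1
a_1=1:  p_1=1·16+1=17,  q_1=1·1+0=1
a_2=1:  p_2=1·17+16=33,  q_2=1·1+1=2
…
a_5=2:  p_5=2·83+50=216,  q_5=2·5+3=13
a_6=2:  p_6=2·216+83=515,  q_6=2·13+5=31
a_7=2:  p_7=2·515+216=1246,  q_7=2·31+13=75
…
a_9=1:  p_9=1·1761+1246=3007,  q_9=1·106+75=181
a_10=1:  p_10=1·3007+1761=4768,  q_10=1·181+106=287
a_11=1:  p_11=1·4768+3007=7775,  q_11=1·287+181=468
(x₁, y₁) = (7775, 468);  7775² − 276·468² = 1 ✓

7775 468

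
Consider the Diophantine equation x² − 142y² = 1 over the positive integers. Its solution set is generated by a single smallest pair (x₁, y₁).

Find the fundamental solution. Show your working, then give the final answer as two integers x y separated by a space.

143 12

d=142: √d = [11; 1,10,1,22] (ℓ=4, even), read p_3/q_3
step 0: (11, 1)  from 11·(1,0) + (0,1)
step 1: (12, 1)  from 1·(11,1) + (1,0)
step 2: (131, 11)  from 10·(12,1) + (11,1)
step 3: (143, 12)  from 1·(131,11) + (12,1)
fundamental: x₁=143, y₁=12  (since 20449 − 142·144 = 1)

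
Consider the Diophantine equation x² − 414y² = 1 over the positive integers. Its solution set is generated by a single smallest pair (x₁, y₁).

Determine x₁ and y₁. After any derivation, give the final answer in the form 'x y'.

24335 1196

√414 = [20; 2,1,7,2,7,1,2,40, …], period ℓ=8 (even) → k=7
a_0=20:  p_0=20·1+0=20,  q_0=20·0+1=1
…
a_2=1:  p_2=1·41+20=61,  q_2=1·2+1=3
…
a_4=2:  p_4=2·468+61=997,  q_4=2·23+3=49
…
a_6=1:  p_6=1·7447+997=8444,  q_6=1·366+49=415
a_7=2:  p_7=2·8444+7447=24335,  q_7=2·415+366=1196
(x₁, y₁) = (24335, 1196);  24335² − 414·1196² = 1 ✓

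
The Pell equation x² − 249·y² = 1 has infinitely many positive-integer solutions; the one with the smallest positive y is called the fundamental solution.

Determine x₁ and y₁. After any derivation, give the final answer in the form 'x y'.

8553815 542076

√249 = [15; 1,3,1,1,5,…,3,1,30, …], period ℓ=16 (even) → k=15
step 0: (15, 1)  from 15·(1,0) + (0,1)
…
step 3: (79, 5)  from 1·(63,4) + (16,1)
…
step 5: (789, 50)  from 5·(142,9) + (79,5)
…
step 9: (113835, 7214)  from 3·(36751,2329) + (3582,227)
…
step 11: (866765, 54929)  from 5·(150586,9543) + (113835,7214)
step 12: (1017351, 64472)  from 1·(866765,54929) + (150586,9543)
…
step 14: (6669699, 422675)  from 3·(1884116,119401) + (1017351,64472)
step 15: (8553815, 542076)  from 1·(6669699,422675) + (1884116,119401)
(x₁, y₁) = (8553815, 542076);  8553815² − 249·542076² = 1 ✓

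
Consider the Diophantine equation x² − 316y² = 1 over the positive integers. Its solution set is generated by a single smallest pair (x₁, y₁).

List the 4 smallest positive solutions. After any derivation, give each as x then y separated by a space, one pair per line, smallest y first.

√316 = [17; 1,3,2,8,2,3,1,34, …], period ℓ=8 (even) → k=7
step 0: (17, 1)  from 17·(1,0) + (0,1)
…
step 3: (160, 9)  from 2·(71,4) + (18,1)
…
step 5: (2862, 161)  from 2·(1351,76) + (160,9)
step 6: (9937, 559)  from 3·(2862,161) + (1351,76)
step 7: (12799, 720)  from 1·(9937,559) + (2862,161)
(x₁, y₁) = (12799, 720);  12799² − 316·720² = 1 ✓
(12799+720√316)^2 = 327628801 + 18430560√316
(12799+720√316)^3 = 8386642035199 + 471785474160√316
(12799+720√316)^4 = 214681262489395201 + 12076764549117120√316

12799 720
327628801 18430560
8386642035199 471785474160
214681262489395201 12076764549117120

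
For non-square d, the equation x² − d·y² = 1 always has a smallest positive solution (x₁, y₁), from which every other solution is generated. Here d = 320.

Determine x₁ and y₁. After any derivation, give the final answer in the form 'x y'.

√320 → a₀=17, period (1,7,1,34); ℓ=4 even so k=3
i=0: a=17 ⇒ p=17, q=1
i=1: a=1 ⇒ p=18, q=1
i=2: a=7 ⇒ p=143, q=8
i=3: a=1 ⇒ p=161, q=9
(x₁, y₁) = (161, 9);  161² − 320·9² = 1 ✓

161 9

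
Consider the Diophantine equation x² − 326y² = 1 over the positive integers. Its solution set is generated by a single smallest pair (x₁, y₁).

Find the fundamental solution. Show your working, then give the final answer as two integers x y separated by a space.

325 18

[18; 18,36] for √326; ℓ=2 ⇒ convergent index 1
k=0  a_k=18  p_k/q_k = 18/1
k=1  a_k=18  p_k/q_k = 325/18
→ (325, 18).  Check: 325²=105625, 326·18²=105624, difference 1.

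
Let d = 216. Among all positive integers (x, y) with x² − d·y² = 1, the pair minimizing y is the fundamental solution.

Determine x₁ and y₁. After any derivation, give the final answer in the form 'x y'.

√216 = [14; 1,2,3,2,1,28, …], period ℓ=6 (even) → k=5
a_0=14:  p_0=14·1+0=14,  q_0=14·0+1=1
…
a_2=2:  p_2=2·15+14=44,  q_2=2·1+1=3
…
a_4=2:  p_4=2·147+44=338,  q_4=2·10+3=23
a_5=1:  p_5=1·338+147=485,  q_5=1·23+10=33
→ (485, 33).  Check: 485²=235225, 216·33²=235224, difference 1.

485 33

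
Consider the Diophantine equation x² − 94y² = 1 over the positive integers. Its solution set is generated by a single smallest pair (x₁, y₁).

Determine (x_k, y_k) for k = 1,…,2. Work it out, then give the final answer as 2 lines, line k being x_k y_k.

2143295 221064
9187426914049 947610731760

√94 = [9; 1,2,3,1,1,…,2,1,18, …], period ℓ=16 (even) → k=15
k=0  a_k=9  p_k/q_k = 9/1
…
k=2  a_k=2  p_k/q_k = 29/3
k=3  a_k=3  p_k/q_k = 97/10
…
k=5  a_k=1  p_k/q_k = 223/23
k=6  a_k=5  p_k/q_k = 1241/128
…
k=8  a_k=8  p_k/q_k = 12953/1336
k=9  a_k=1  p_k/q_k = 14417/1487
k=10  a_k=5  p_k/q_k = 85038/8771
…
k=12  a_k=1  p_k/q_k = 184493/19029
…
k=14  a_k=2  p_k/q_k = 1490361/153719
k=15  a_k=1  p_k/q_k = 2143295/221064
(x₁, y₁) = (2143295, 221064);  2143295² − 94·221064² = 1 ✓
(2143295+221064√94)^2 = 9187426914049 + 947610731760√94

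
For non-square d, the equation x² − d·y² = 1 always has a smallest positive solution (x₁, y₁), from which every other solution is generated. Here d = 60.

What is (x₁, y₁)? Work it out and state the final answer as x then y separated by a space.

31 4

d=60: √d = [7; 1,2,1,14] (ℓ=4, even), read p_3/q_3
a_0=7:  p_0=7·1+0=7,  q_0=7·0+1=1
a_1=1:  p_1=1·7+1=8,  q_1=1·1+0=1
a_2=2:  p_2=2·8+7=23,  q_2=2·1+1=3
a_3=1:  p_3=1·23+8=31,  q_3=1·3+1=4
fundamental: x₁=31, y₁=4  (since 961 − 60·16 = 1)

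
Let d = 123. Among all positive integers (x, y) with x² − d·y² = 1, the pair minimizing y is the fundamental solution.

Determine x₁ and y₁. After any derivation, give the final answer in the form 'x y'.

122 11

d=123: √d = [11; 11,22] (ℓ=2, even), read p_1/q_1
k=0  a_k=11  p_k/q_k = 11/1
k=1  a_k=11  p_k/q_k = 122/11
→ (122, 11).  Check: 122²=14884, 123·11²=14883, difference 1.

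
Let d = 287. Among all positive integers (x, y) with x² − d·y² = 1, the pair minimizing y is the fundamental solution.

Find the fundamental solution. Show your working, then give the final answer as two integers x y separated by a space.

288 17

√287 → a₀=16, period (1,15,1,32); ℓ=4 even so k=3
a_0=16:  p_0=16·1+0=16,  q_0=16·0+1=1
a_1=1:  p_1=1·16+1=17,  q_1=1·1+0=1
a_2=15:  p_2=15·17+16=271,  q_2=15·1+1=16
a_3=1:  p_3=1·271+17=288,  q_3=1·16+1=17
(x₁, y₁) = (288, 17);  288² − 287·17² = 1 ✓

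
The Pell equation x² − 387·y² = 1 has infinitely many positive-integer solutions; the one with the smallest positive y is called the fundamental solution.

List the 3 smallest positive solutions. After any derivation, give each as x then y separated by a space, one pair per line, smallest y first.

[19; 1,2,19,2,1,38] for √387; ℓ=6 ⇒ convergent index 5
a_0=19:  p_0=19·1+0=19,  q_0=19·0+1=1
a_1=1:  p_1=1·19+1=20,  q_1=1·1+0=1
a_2=2:  p_2=2·20+19=59,  q_2=2·1+1=3
a_3=19:  p_3=19·59+20=1141,  q_3=19·3+1=58
a_4=2:  p_4=2·1141+59=2341,  q_4=2·58+3=119
a_5=1:  p_5=1·2341+1141=3482,  q_5=1·119+58=177
fundamental: x₁=3482, y₁=177  (since 12124324 − 387·31329 = 1)
(3482+177√387)^2 = 24248647 + 1232628√387
(3482+177√387)^3 = 168867574226 + 8584021215√387

3482 177
24248647 1232628
168867574226 8584021215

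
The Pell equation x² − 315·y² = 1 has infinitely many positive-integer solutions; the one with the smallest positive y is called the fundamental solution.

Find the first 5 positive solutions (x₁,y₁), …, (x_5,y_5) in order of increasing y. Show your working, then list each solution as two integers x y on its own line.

71 4
10081 568
1431431 80652
203253121 11452016
28860511751 1626105620

√315 → a₀=17, period (1,2,1,34); ℓ=4 even so k=3
a_0=17:  p_0=17·1+0=17,  q_0=17·0+1=1
…
a_2=2:  p_2=2·18+17=53,  q_2=2·1+1=3
a_3=1:  p_3=1·53+18=71,  q_3=1·3+1=4
→ (71, 4).  Check: 71²=5041, 315·4²=5040, difference 1.
(x_2, y_2) = (71·71 + 315·4·4, 71·4 + 4·71) = (10081, 568)
(x_3, y_3) = (71·10081 + 315·4·568, 71·568 + 4·10081) = (1431431, 80652)
(x_4, y_4) = (71·1431431 + 315·4·80652, 71·80652 + 4·1431431) = (203253121, 11452016)
(x_5, y_5) = (71·203253121 + 315·4·11452016, 71·11452016 + 4·203253121) = (28860511751, 1626105620)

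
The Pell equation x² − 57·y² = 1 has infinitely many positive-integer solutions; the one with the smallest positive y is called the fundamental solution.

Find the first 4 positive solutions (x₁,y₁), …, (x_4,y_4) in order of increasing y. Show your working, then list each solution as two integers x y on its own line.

151 20
45601 6040
13771351 1824060
4158902401 550860080

[7; 1,1,4,1,1,14] for √57; ℓ=6 ⇒ convergent index 5
k=0  a_k=7  p_k/q_k = 7/1
…
k=3  a_k=4  p_k/q_k = 68/9
k=4  a_k=1  p_k/q_k = 83/11
k=5  a_k=1  p_k/q_k = 151/20
→ (151, 20).  Check: 151²=22801, 57·20²=22800, difference 1.
(151+20√57)^2 = 45601 + 6040√57
(151+20√57)^3 = 13771351 + 1824060√57
(151+20√57)^4 = 4158902401 + 550860080√57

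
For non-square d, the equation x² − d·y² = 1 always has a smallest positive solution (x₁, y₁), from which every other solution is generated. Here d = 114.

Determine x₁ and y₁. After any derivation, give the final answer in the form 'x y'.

1025 96

√114 = [10; 1,2,10,2,1,20, …], period ℓ=6 (even) → k=5
a_0=10:  p_0=10·1+0=10,  q_0=10·0+1=1
a_1=1:  p_1=1·10+1=11,  q_1=1·1+0=1
a_2=2:  p_2=2·11+10=32,  q_2=2·1+1=3
a_3=10:  p_3=10·32+11=331,  q_3=10·3+1=31
a_4=2:  p_4=2·331+32=694,  q_4=2·31+3=65
a_5=1:  p_5=1·694+331=1025,  q_5=1·65+31=96
→ (1025, 96).  Check: 1025²=1050625, 114·96²=1050624, difference 1.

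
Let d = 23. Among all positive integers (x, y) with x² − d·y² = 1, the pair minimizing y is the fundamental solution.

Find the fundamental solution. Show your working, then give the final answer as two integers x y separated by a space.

24 5

d=23: √d = [4; 1,3,1,8] (ℓ=4, even), read p_3/q_3
a_0=4:  p_0=4·1+0=4,  q_0=4·0+1=1
…
a_2=3:  p_2=3·5+4=19,  q_2=3·1+1=4
a_3=1:  p_3=1·19+5=24,  q_3=1·4+1=5
→ (24, 5).  Check: 24²=576, 23·5²=575, difference 1.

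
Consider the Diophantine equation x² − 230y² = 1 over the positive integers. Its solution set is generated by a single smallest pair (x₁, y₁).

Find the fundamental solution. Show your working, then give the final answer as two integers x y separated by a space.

[15; 6,30] for √230; ℓ=2 ⇒ convergent index 1
a_0=15:  p_0=15·1+0=15,  q_0=15·0+1=1
a_1=6:  p_1=6·15+1=91,  q_1=6·1+0=6
fundamental: x₁=91, y₁=6  (since 8281 − 230·36 = 1)

91 6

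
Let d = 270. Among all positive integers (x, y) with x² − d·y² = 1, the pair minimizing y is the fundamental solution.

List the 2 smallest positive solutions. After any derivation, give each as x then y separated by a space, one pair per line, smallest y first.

5291 322
55989361 3407404

d=270: √d = [16; 2,3,6,3,2,32] (ℓ=6, even), read p_5/q_5
a_0=16:  p_0=16·1+0=16,  q_0=16·0+1=1
a_1=2:  p_1=2·16+1=33,  q_1=2·1+0=2
…
a_4=3:  p_4=3·723+115=2284,  q_4=3·44+7=139
a_5=2:  p_5=2·2284+723=5291,  q_5=2·139+44=322
fundamental: x₁=5291, y₁=322  (since 27994681 − 270·103684 = 1)
(5291+322√270)^2 = 55989361 + 3407404√270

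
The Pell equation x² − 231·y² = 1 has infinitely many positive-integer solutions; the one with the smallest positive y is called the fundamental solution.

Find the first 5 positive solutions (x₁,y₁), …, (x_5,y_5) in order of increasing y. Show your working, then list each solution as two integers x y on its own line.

√231 = [15; 5,30, …], period ℓ=2 (even) → k=1
k=0  a_k=15  p_k/q_k = 15/1
k=1  a_k=5  p_k/q_k = 76/5
→ (76, 5).  Check: 76²=5776, 231·5²=5775, difference 1.
k=2:  x_2 = 76·76+231·5·5 = 11551,  y_2 = 76·5+5·76 = 760
k=3:  x_3 = 76·11551+231·5·760 = 1755676,  y_3 = 76·760+5·11551 = 115515
k=4:  x_4 = 76·1755676+231·5·115515 = 266851201,  y_4 = 76·115515+5·1755676 = 17557520
k=5:  x_5 = 76·266851201+231·5·17557520 = 40559626876,  y_5 = 76·17557520+5·266851201 = 2668627525

76 5
11551 760
1755676 115515
266851201 17557520
40559626876 2668627525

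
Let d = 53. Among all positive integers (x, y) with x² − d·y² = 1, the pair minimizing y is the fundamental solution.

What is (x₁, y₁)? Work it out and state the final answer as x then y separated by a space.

66249 9100

√53 → a₀=7, period (3,1,1,3,14); ℓ=5 odd so k=9
a_0=7:  p_0=7·1+0=7,  q_0=7·0+1=1
a_1=3:  p_1=3·7+1=22,  q_1=3·1+0=3
a_2=1:  p_2=1·22+7=29,  q_2=1·3+1=4
a_3=1:  p_3=1·29+22=51,  q_3=1·4+3=7
a_4=3:  p_4=3·51+29=182,  q_4=3·7+4=25
a_5=14:  p_5=14·182+51=2599,  q_5=14·25+7=357
a_6=3:  p_6=3·2599+182=7979,  q_6=3·357+25=1096
a_7=1:  p_7=1·7979+2599=10578,  q_7=1·1096+357=1453
a_8=1:  p_8=1·10578+7979=18557,  q_8=1·1453+1096=2549
a_9=3:  p_9=3·18557+10578=66249,  q_9=3·2549+1453=9100
(x₁, y₁) = (66249, 9100);  66249² − 53·9100² = 1 ✓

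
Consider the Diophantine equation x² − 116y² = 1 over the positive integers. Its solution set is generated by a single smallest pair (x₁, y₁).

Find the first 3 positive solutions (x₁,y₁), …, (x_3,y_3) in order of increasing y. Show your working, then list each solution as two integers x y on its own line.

d=116: √d = [10; 1,3,2,1,4,1,2,3,1,20] (ℓ=10, even), read p_9/q_9
k=0  a_k=10  p_k/q_k = 10/1
k=1  a_k=1  p_k/q_k = 11/1
k=2  a_k=3  p_k/q_k = 43/4
…
k=4  a_k=1  p_k/q_k = 140/13
k=5  a_k=4  p_k/q_k = 657/61
k=6  a_k=1  p_k/q_k = 797/74
…
k=8  a_k=3  p_k/q_k = 7550/701
k=9  a_k=1  p_k/q_k = 9801/910
fundamental: x₁=9801, y₁=910  (since 96059601 − 116·828100 = 1)
(x_2, y_2) = (9801·9801 + 116·910·910, 9801·910 + 910·9801) = (192119201, 17837820)
(x_3, y_3) = (9801·192119201 + 116·910·17837820, 9801·17837820 + 910·192119201) = (3765920568201, 349656946730)

9801 910
192119201 17837820
3765920568201 349656946730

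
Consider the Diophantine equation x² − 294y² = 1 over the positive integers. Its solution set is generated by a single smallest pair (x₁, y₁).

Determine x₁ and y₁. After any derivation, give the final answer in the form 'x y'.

4801 280

√294 → a₀=17, period (6,1,4,1,6,34); ℓ=6 even so k=5
step 0: (17, 1)  from 17·(1,0) + (0,1)
step 1: (103, 6)  from 6·(17,1) + (1,0)
step 2: (120, 7)  from 1·(103,6) + (17,1)
…
step 4: (703, 41)  from 1·(583,34) + (120,7)
step 5: (4801, 280)  from 6·(703,41) + (583,34)
fundamental: x₁=4801, y₁=280  (since 23049601 − 294·78400 = 1)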